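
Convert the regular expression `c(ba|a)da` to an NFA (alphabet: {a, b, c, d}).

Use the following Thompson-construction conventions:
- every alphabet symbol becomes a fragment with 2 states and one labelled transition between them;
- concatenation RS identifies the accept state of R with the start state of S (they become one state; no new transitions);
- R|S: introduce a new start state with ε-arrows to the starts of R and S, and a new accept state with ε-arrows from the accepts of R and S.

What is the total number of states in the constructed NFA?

10

Recursing over subexpressions:
Each of the 6 symbol leaves contributes a 2-state fragment.
  ba : 3 states
  ba|a : 7 states
  c(ba|a)da : 10 states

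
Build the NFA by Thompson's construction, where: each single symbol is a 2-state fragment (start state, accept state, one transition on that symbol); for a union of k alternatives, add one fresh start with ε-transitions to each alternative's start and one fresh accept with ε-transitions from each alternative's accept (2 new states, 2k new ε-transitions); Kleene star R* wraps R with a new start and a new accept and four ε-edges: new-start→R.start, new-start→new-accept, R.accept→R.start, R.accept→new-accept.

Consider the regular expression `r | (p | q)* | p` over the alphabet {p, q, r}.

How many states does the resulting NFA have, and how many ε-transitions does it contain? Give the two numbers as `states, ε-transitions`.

14, 14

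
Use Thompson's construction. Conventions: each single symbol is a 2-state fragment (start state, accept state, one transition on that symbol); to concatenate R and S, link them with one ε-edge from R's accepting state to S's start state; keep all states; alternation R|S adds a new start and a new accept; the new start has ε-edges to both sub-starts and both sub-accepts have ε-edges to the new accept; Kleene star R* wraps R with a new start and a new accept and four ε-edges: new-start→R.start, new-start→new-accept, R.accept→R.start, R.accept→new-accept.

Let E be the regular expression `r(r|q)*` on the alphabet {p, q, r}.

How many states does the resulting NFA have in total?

10

Recursing over subexpressions:
Each of the 3 symbol leaves contributes a 2-state fragment.
  r|q = 6 states
  (r|q)* = 8 states
  r(r|q)* = 10 states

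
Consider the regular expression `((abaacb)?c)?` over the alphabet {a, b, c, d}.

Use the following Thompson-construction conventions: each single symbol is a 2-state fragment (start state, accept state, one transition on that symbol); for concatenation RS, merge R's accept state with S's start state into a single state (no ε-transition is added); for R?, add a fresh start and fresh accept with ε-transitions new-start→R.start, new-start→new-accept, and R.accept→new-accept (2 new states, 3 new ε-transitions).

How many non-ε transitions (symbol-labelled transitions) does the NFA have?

7

By structural recursion:
Each of the 7 symbol leaves contributes exactly 1 symbol transition.
  abaacb = 6 symbol transitions
  (abaacb)? = 6 symbol transitions
  (abaacb)?c = 7 symbol transitions
  ((abaacb)?c)? = 7 symbol transitions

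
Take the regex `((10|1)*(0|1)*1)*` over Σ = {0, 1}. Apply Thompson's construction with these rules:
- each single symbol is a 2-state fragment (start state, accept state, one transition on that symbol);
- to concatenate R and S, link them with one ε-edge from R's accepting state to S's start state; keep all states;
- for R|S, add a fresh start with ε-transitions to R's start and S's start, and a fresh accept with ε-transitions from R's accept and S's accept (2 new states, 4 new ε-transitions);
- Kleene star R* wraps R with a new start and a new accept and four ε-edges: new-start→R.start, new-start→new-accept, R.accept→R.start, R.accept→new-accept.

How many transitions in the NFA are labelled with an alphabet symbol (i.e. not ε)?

6

Building bottom-up:
Each of the 6 symbol leaves contributes exactly 1 symbol transition.
  10 → 2 symbol transitions
  10|1 → 3 symbol transitions
  (10|1)* → 3 symbol transitions
  0|1 → 2 symbol transitions
  (0|1)* → 2 symbol transitions
  (10|1)*(0|1)*1 → 6 symbol transitions
  ((10|1)*(0|1)*1)* → 6 symbol transitions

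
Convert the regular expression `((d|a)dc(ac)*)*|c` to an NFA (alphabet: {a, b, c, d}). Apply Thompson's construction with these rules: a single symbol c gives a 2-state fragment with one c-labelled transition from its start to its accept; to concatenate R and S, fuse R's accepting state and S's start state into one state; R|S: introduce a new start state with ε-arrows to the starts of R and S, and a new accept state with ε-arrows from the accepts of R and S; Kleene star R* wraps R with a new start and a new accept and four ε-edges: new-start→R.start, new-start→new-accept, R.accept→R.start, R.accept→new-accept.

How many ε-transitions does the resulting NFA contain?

By structural recursion:
Each of the 7 symbol leaves contributes 0 ε-transitions.
  d|a = 4 ε-transitions
  ac = 0 ε-transitions
  (ac)* = 4 ε-transitions
  (d|a)dc(ac)* = 8 ε-transitions
  ((d|a)dc(ac)*)* = 12 ε-transitions
  ((d|a)dc(ac)*)*|c = 16 ε-transitions

16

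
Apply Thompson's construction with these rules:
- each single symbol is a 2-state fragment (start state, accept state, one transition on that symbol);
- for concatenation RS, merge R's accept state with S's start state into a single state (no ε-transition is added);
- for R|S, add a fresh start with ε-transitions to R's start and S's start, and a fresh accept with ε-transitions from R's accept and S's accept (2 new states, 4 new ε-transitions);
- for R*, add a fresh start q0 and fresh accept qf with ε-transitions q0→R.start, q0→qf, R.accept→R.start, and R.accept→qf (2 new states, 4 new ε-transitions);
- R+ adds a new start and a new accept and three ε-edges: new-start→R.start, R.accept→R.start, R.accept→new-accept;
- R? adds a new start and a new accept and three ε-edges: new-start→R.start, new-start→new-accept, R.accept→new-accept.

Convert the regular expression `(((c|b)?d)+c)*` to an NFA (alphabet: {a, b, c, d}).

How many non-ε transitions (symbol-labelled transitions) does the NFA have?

4

Bottom-up over the parse tree:
Each of the 4 symbol leaves contributes exactly 1 symbol transition.
  c|b = 2 symbol transitions
  (c|b)? = 2 symbol transitions
  (c|b)?d = 3 symbol transitions
  ((c|b)?d)+ = 3 symbol transitions
  ((c|b)?d)+c = 4 symbol transitions
  (((c|b)?d)+c)* = 4 symbol transitions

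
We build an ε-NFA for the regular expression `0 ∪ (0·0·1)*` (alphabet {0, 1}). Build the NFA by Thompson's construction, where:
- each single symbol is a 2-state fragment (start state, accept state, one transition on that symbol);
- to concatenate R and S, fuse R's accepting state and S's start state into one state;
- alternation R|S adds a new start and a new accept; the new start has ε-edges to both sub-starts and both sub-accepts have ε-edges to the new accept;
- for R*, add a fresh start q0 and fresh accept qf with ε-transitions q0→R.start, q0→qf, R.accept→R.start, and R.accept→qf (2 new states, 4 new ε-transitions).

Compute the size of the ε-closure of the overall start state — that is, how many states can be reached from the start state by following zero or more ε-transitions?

6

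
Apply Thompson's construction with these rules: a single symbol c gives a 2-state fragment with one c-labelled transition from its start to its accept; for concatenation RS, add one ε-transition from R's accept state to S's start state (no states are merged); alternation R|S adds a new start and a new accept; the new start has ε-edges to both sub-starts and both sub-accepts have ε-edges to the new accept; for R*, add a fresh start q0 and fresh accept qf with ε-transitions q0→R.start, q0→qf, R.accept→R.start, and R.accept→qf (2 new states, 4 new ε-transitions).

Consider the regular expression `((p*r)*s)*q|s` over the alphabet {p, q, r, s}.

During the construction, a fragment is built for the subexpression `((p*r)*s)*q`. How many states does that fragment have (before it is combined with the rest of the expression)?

Fragment for `((p*r)*s)*q`:
Each of the 4 symbol leaves contributes a 2-state fragment.
  p* : 4 states
  p*r : 6 states
  (p*r)* : 8 states
  (p*r)*s : 10 states
  ((p*r)*s)* : 12 states
  ((p*r)*s)*q : 14 states

14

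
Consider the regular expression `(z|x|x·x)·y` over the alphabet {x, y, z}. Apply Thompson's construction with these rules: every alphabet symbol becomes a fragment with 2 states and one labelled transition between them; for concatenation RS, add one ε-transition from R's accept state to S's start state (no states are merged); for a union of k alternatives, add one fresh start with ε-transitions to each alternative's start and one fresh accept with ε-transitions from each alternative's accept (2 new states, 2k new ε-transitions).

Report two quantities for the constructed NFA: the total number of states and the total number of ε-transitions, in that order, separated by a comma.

12, 8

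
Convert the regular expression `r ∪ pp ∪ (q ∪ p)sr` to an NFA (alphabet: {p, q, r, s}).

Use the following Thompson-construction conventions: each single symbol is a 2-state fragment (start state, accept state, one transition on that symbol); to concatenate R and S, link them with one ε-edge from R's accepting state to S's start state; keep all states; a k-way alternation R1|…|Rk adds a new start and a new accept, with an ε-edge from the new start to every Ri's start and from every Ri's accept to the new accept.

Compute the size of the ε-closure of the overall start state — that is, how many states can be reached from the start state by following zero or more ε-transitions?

Let C(F) = |ε-closure(F.start)| within fragment F, and note whether F accepts ε. Symbol fragments have C = 1 and do not accept ε. Then:
  pp → |ε-closure| equals the left operand's closure size = 1 (its accept is not ε-reachable, so the closure stops there)
  q ∪ p → |ε-closure| = 1 + 1 + 1 = 3 (the new accept is not ε-reachable since no branch accepts ε)
  (q ∪ p)sr → same as the first factor's closure: |ε-closure| = 3
  r ∪ pp ∪ (q ∪ p)sr → new start ε-reaches every alternative's start; none of them accept ε, so the new accept is not reached: |ε-closure| = 1 + 1 + 1 + 3 = 6

6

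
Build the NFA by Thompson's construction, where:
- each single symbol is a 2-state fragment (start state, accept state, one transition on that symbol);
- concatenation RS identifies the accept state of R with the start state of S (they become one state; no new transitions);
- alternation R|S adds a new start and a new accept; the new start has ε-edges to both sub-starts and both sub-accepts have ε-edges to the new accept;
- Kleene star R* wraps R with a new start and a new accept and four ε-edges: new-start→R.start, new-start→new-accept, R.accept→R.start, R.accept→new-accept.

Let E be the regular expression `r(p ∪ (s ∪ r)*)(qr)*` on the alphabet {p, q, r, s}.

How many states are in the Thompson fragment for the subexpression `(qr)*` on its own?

5

Fragment for `(qr)*`:
Each of the 2 symbol leaves contributes a 2-state fragment.
  qr → 3 states
  (qr)* → 5 states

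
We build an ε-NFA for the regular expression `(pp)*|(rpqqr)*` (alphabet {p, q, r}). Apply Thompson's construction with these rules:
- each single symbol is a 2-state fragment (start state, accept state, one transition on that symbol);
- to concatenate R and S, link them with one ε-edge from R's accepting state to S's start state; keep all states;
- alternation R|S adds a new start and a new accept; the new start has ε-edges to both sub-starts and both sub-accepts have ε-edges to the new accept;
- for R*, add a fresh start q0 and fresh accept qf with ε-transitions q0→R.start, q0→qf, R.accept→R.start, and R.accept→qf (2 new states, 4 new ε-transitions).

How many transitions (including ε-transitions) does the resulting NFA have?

Building bottom-up:
Each of the 7 symbol leaves contributes 1 transition (1 symbol, 0 ε).
  pp — 3 transitions (2 symbol, 1 ε)
  (pp)* — 7 transitions (2 symbol, 5 ε)
  rpqqr — 9 transitions (5 symbol, 4 ε)
  (rpqqr)* — 13 transitions (5 symbol, 8 ε)
  (pp)*|(rpqqr)* — 24 transitions (7 symbol, 17 ε)

24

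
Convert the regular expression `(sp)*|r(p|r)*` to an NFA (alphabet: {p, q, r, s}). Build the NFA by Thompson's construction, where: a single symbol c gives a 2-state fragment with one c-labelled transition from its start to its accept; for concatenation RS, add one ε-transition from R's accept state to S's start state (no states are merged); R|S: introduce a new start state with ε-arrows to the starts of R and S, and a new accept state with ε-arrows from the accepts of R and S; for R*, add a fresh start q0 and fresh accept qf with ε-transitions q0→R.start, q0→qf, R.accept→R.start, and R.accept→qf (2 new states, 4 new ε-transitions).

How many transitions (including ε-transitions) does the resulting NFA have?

Building bottom-up:
Each of the 5 symbol leaves contributes 1 transition (1 symbol, 0 ε).
  sp : 3 transitions (2 symbol, 1 ε)
  (sp)* : 7 transitions (2 symbol, 5 ε)
  p|r : 6 transitions (2 symbol, 4 ε)
  (p|r)* : 10 transitions (2 symbol, 8 ε)
  r(p|r)* : 12 transitions (3 symbol, 9 ε)
  (sp)*|r(p|r)* : 23 transitions (5 symbol, 18 ε)

23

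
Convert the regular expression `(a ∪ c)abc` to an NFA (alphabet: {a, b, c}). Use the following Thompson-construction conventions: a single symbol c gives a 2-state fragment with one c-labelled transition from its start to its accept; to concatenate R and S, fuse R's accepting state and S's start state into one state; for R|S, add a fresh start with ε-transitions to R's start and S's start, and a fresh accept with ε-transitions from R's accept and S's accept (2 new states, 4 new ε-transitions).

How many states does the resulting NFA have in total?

9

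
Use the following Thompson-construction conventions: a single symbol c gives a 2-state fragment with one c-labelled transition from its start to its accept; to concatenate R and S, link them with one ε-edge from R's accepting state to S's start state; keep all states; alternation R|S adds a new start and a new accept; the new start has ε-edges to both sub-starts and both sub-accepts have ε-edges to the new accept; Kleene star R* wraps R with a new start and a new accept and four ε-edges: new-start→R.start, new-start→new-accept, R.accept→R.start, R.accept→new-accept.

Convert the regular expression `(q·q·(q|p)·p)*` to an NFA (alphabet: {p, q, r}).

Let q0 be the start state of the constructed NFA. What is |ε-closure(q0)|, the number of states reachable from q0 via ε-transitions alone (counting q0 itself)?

3

Compute the ε-closure size of each fragment's start state recursively; a symbol fragment's start has no outgoing ε-edge, so its closure is just itself (size 1).
  q|p : |ε-closure| = 1 + 1 + 1 = 3 (the new accept is not ε-reachable since no branch accepts ε)
  q·q·(q|p)·p : same as the first factor's closure: |ε-closure| = 1
  (q·q·(q|p)·p)* : |ε-closure| = 1 (new start) + 1 (body) + 1 (new accept) = 3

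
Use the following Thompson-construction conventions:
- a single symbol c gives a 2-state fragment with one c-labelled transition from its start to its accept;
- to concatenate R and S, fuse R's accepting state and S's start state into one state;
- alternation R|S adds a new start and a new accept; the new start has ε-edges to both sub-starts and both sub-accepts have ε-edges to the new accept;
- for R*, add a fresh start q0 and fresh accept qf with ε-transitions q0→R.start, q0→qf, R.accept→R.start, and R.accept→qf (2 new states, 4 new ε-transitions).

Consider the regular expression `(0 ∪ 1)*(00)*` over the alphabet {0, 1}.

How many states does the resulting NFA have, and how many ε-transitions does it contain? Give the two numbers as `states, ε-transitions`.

Recursing over subexpressions:
Each of the 4 symbol leaves contributes 2 states and 0 ε-transitions.
  0 ∪ 1 = 6 states, 4 ε-transitions
  (0 ∪ 1)* = 8 states, 8 ε-transitions
  00 = 3 states, 0 ε-transitions
  (00)* = 5 states, 4 ε-transitions
  (0 ∪ 1)*(00)* = 12 states, 12 ε-transitions

12, 12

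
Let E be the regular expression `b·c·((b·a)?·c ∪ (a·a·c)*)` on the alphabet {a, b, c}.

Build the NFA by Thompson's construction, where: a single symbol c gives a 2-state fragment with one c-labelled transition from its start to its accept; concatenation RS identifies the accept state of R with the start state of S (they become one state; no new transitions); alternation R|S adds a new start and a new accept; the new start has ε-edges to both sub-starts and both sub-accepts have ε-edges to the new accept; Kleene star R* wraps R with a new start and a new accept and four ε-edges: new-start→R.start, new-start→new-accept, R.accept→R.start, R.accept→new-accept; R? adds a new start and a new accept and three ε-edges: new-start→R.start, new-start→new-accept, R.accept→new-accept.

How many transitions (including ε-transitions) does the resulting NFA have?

By structural recursion:
Each of the 8 symbol leaves contributes 1 transition (1 symbol, 0 ε).
  b·a : 2 transitions (2 symbol, 0 ε)
  (b·a)? : 5 transitions (2 symbol, 3 ε)
  (b·a)?·c : 6 transitions (3 symbol, 3 ε)
  a·a·c : 3 transitions (3 symbol, 0 ε)
  (a·a·c)* : 7 transitions (3 symbol, 4 ε)
  (b·a)?·c ∪ (a·a·c)* : 17 transitions (6 symbol, 11 ε)
  b·c·((b·a)?·c ∪ (a·a·c)*) : 19 transitions (8 symbol, 11 ε)

19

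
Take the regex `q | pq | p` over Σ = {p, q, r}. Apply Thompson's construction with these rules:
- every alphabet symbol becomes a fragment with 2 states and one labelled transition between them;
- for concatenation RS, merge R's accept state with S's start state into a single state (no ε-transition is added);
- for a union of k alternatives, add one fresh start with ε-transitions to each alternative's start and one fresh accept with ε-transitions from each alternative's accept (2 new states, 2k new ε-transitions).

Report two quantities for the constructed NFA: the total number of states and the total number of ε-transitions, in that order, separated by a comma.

Per subexpression:
Each of the 4 symbol leaves contributes 2 states and 0 ε-transitions.
  pq = 3 states, 0 ε-transitions
  q | pq | p = 9 states, 6 ε-transitions

9, 6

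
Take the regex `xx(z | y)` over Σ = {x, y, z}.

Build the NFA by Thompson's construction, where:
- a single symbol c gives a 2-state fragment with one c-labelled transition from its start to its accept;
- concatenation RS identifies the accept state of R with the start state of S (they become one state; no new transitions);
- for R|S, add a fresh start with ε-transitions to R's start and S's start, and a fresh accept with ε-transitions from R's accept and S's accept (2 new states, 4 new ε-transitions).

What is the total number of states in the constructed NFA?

8

Building bottom-up:
Each of the 4 symbol leaves contributes a 2-state fragment.
  z | y : 6 states
  xx(z | y) : 8 states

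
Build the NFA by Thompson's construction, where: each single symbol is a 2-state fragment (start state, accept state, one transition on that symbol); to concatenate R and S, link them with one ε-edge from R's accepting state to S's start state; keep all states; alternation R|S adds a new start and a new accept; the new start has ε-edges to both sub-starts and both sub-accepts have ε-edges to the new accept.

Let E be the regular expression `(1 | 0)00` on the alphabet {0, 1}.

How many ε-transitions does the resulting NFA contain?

6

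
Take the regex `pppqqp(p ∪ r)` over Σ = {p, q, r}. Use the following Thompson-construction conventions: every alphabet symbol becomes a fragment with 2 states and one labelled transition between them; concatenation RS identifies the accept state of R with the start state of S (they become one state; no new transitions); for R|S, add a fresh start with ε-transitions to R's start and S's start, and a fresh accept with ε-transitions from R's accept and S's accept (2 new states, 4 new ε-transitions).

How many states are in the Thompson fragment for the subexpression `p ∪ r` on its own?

6

Fragment for `p ∪ r`:
Each of the 2 symbol leaves contributes a 2-state fragment.
  p ∪ r — 6 states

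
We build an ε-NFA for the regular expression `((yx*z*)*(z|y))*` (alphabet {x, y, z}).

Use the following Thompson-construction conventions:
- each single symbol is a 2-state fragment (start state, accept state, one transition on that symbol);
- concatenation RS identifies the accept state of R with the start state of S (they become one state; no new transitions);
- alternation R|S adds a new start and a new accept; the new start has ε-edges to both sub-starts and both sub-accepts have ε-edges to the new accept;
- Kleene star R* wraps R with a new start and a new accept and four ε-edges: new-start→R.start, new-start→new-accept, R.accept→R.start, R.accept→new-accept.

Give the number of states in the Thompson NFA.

Per subexpression:
Each of the 5 symbol leaves contributes a 2-state fragment.
  x* → 4 states
  z* → 4 states
  yx*z* → 8 states
  (yx*z*)* → 10 states
  z|y → 6 states
  (yx*z*)*(z|y) → 15 states
  ((yx*z*)*(z|y))* → 17 states

17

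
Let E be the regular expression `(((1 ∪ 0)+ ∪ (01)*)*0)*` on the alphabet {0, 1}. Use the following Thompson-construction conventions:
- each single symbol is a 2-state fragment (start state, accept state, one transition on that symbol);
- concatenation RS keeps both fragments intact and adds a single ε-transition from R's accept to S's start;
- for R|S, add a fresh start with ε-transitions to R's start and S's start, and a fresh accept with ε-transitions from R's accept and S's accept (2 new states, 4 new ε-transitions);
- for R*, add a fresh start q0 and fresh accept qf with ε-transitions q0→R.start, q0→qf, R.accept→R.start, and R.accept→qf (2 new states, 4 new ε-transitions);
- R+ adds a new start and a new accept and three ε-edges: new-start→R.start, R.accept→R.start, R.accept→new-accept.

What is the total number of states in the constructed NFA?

22

By structural recursion:
Each of the 5 symbol leaves contributes a 2-state fragment.
  1 ∪ 0 — 6 states
  (1 ∪ 0)+ — 8 states
  01 — 4 states
  (01)* — 6 states
  (1 ∪ 0)+ ∪ (01)* — 16 states
  ((1 ∪ 0)+ ∪ (01)*)* — 18 states
  ((1 ∪ 0)+ ∪ (01)*)*0 — 20 states
  (((1 ∪ 0)+ ∪ (01)*)*0)* — 22 states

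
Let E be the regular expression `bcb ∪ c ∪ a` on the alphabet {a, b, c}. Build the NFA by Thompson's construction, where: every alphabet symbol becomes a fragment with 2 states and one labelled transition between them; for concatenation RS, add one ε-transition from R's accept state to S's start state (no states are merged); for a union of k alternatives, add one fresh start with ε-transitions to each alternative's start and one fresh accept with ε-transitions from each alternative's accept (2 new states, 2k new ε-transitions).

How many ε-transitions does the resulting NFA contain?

Recursing over subexpressions:
Each of the 5 symbol leaves contributes 0 ε-transitions.
  bcb = 2 ε-transitions
  bcb ∪ c ∪ a = 8 ε-transitions

8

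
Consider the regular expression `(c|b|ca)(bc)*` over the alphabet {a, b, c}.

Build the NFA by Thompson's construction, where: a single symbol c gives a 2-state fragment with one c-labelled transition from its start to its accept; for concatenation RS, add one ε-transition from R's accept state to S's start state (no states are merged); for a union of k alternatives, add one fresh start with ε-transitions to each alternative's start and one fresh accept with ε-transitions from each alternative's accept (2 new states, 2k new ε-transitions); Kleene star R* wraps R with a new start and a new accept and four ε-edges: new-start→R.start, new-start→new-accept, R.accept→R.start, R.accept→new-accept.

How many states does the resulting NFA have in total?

16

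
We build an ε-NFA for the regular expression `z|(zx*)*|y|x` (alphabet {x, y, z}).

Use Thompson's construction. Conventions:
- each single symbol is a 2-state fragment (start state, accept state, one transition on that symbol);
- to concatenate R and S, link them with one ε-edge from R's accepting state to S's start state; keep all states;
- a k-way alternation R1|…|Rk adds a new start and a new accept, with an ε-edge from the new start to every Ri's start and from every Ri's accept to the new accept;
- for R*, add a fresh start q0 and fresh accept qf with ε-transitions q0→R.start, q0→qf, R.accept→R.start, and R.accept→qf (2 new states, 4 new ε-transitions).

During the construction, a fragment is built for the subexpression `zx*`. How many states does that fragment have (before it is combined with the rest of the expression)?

6

Fragment for `zx*`:
Each of the 2 symbol leaves contributes a 2-state fragment.
  x* : 4 states
  zx* : 6 states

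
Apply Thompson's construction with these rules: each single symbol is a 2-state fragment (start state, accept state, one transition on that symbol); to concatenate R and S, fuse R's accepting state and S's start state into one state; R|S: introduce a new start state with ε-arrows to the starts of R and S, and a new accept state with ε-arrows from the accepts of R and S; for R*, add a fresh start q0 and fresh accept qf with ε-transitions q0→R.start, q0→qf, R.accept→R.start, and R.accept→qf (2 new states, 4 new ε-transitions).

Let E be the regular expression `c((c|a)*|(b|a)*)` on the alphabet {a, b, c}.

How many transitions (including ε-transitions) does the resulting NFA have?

Bottom-up over the parse tree:
Each of the 5 symbol leaves contributes 1 transition (1 symbol, 0 ε).
  c|a → 6 transitions (2 symbol, 4 ε)
  (c|a)* → 10 transitions (2 symbol, 8 ε)
  b|a → 6 transitions (2 symbol, 4 ε)
  (b|a)* → 10 transitions (2 symbol, 8 ε)
  (c|a)*|(b|a)* → 24 transitions (4 symbol, 20 ε)
  c((c|a)*|(b|a)*) → 25 transitions (5 symbol, 20 ε)

25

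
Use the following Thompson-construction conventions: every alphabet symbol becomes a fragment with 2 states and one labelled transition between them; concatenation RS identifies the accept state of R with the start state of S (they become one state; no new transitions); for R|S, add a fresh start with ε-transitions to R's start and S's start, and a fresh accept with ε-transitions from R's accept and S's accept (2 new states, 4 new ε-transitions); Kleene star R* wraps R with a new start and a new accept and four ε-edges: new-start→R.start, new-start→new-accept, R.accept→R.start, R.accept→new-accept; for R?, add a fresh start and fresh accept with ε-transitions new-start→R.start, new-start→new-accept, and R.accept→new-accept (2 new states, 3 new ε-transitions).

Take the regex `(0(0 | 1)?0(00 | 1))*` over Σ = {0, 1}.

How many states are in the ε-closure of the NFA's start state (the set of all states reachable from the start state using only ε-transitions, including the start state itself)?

3

Work bottom-up. For each fragment F, track |ε-closure(F.start)| and whether F's accept lies in that closure (i.e. whether F accepts ε). A single-symbol fragment has closure size 1 and does not accept ε.
  0 | 1 → |closure| = 1 + 1 + 1 = 3 (the new accept is not ε-reachable since no branch accepts ε)
  (0 | 1)? → |closure| = 1 (new start) + 3 (body) + 1 (new accept, via ε) = 5
  00 → |closure| equals the left operand's closure size = 1 (its accept is not ε-reachable, so the closure stops there)
  00 | 1 → new start ε-reaches every alternative's start; none of them accept ε, so the new accept is not reached: |closure| = 1 + 1 + 1 = 3
  0(0 | 1)?0(00 | 1) → same as the first factor's closure: |closure| = 1
  (0(0 | 1)?0(00 | 1))* → |closure| = 1 (new start) + 1 (body) + 1 (new accept) = 3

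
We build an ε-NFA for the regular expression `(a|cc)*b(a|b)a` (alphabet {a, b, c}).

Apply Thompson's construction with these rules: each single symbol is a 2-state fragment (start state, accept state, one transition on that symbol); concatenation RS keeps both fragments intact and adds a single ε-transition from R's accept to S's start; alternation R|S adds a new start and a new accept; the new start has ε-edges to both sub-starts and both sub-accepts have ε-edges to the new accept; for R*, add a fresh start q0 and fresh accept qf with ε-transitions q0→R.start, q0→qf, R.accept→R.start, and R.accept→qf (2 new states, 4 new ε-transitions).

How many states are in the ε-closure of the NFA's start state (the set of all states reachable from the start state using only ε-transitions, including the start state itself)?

Work bottom-up. For each fragment F, track |ε-closure(F.start)| and whether F's accept lies in that closure (i.e. whether F accepts ε). A single-symbol fragment has closure size 1 and does not accept ε.
  cc — C equals the left operand's closure size = 1 (its accept is not ε-reachable, so the closure stops there)
  a|cc — new start ε-reaches every alternative's start; none of them accept ε, so the new accept is not reached: C = 1 + 1 + 1 = 3
  (a|cc)* — the star's fresh start ε-reaches both the body's start and the fresh accept: C = 2 + 3 = 5
  a|b — C = 1 + 1 + 1 = 3 (the new accept is not ε-reachable since no branch accepts ε)
  (a|cc)*b(a|b)a — C = 5 + 1 = 6 (closure spills across the concat boundary because the left factor accepts ε)

6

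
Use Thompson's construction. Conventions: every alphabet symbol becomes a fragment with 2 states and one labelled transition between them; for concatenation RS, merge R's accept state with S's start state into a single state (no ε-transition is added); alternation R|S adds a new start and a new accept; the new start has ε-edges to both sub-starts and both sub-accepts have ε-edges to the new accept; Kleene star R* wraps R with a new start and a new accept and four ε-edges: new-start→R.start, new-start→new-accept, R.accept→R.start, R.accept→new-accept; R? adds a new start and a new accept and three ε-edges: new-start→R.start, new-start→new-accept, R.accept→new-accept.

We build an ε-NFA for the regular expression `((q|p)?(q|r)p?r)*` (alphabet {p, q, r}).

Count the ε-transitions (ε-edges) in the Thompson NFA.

18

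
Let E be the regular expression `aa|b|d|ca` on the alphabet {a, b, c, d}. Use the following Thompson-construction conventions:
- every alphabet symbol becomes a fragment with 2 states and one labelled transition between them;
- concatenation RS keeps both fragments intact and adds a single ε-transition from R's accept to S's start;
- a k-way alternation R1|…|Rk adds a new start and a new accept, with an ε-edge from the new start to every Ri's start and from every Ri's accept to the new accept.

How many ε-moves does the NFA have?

Bottom-up over the parse tree:
Each of the 6 symbol leaves contributes 0 ε-transitions.
  aa — 1 ε-transition
  ca — 1 ε-transition
  aa|b|d|ca — 10 ε-transitions

10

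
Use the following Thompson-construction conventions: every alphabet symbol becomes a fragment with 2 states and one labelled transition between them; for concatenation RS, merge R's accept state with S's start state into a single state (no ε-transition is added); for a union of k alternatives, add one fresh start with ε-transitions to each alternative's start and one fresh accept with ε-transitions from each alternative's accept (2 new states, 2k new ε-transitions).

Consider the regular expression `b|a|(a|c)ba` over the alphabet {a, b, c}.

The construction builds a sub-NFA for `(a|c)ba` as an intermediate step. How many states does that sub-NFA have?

Fragment for `(a|c)ba`:
Each of the 4 symbol leaves contributes a 2-state fragment.
  a|c → 6 states
  (a|c)ba → 8 states

8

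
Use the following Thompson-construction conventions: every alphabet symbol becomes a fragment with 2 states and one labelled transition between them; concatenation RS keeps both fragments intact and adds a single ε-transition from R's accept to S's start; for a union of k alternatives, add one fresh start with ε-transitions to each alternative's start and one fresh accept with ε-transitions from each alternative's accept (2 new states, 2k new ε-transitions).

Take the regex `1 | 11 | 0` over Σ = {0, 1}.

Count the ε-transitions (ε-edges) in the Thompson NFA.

7

Building bottom-up:
Each of the 4 symbol leaves contributes 0 ε-transitions.
  11 — 1 ε-transition
  1 | 11 | 0 — 7 ε-transitions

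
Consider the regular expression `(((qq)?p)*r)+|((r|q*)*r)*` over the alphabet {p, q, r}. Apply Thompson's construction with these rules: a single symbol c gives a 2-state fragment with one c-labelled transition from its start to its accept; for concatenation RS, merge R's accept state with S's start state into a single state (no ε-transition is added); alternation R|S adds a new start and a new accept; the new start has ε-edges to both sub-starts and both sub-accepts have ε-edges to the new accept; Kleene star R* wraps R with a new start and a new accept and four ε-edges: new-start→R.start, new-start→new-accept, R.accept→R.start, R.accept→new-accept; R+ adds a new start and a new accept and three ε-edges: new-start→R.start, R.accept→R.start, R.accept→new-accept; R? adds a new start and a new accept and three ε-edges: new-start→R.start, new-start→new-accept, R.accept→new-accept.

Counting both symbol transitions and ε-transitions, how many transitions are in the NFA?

37

Bottom-up over the parse tree:
Each of the 7 symbol leaves contributes 1 transition (1 symbol, 0 ε).
  qq = 2 transitions (2 symbol, 0 ε)
  (qq)? = 5 transitions (2 symbol, 3 ε)
  (qq)?p = 6 transitions (3 symbol, 3 ε)
  ((qq)?p)* = 10 transitions (3 symbol, 7 ε)
  ((qq)?p)*r = 11 transitions (4 symbol, 7 ε)
  (((qq)?p)*r)+ = 14 transitions (4 symbol, 10 ε)
  q* = 5 transitions (1 symbol, 4 ε)
  r|q* = 10 transitions (2 symbol, 8 ε)
  (r|q*)* = 14 transitions (2 symbol, 12 ε)
  (r|q*)*r = 15 transitions (3 symbol, 12 ε)
  ((r|q*)*r)* = 19 transitions (3 symbol, 16 ε)
  (((qq)?p)*r)+|((r|q*)*r)* = 37 transitions (7 symbol, 30 ε)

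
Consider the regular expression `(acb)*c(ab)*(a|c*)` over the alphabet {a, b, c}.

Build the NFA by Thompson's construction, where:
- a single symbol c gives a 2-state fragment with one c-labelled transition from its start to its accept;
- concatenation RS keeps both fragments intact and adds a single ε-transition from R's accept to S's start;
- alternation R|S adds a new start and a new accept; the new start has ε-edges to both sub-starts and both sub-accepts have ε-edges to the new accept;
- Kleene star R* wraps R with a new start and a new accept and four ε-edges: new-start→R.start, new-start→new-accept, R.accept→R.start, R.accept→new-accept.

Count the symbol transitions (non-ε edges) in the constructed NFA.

8

Bottom-up over the parse tree:
Each of the 8 symbol leaves contributes exactly 1 symbol transition.
  acb = 3 symbol transitions
  (acb)* = 3 symbol transitions
  ab = 2 symbol transitions
  (ab)* = 2 symbol transitions
  c* = 1 symbol transition
  a|c* = 2 symbol transitions
  (acb)*c(ab)*(a|c*) = 8 symbol transitions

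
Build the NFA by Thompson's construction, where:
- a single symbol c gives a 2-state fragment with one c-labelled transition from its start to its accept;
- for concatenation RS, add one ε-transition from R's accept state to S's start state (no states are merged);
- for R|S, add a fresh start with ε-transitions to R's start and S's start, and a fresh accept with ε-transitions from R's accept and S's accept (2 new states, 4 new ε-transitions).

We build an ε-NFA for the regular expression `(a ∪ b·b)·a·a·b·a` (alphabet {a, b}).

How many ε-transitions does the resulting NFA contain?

9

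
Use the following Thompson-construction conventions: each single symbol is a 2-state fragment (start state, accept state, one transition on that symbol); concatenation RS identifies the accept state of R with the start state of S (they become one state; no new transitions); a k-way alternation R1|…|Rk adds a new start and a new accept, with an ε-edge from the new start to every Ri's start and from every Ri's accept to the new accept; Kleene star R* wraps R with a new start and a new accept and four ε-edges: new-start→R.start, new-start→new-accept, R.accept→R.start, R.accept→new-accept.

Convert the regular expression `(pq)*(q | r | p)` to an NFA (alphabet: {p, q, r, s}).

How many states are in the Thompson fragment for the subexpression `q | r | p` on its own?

Fragment for `q | r | p`:
Each of the 3 symbol leaves contributes a 2-state fragment.
  q | r | p — 8 states

8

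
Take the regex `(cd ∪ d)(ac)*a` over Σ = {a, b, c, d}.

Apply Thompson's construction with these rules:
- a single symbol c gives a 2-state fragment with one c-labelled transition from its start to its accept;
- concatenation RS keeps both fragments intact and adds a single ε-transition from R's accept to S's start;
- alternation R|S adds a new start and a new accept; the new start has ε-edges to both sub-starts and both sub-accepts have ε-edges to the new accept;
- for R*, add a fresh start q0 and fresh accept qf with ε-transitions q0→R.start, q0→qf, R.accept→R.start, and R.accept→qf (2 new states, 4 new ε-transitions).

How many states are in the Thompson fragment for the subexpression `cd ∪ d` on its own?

8

Fragment for `cd ∪ d`:
Each of the 3 symbol leaves contributes a 2-state fragment.
  cd — 4 states
  cd ∪ d — 8 states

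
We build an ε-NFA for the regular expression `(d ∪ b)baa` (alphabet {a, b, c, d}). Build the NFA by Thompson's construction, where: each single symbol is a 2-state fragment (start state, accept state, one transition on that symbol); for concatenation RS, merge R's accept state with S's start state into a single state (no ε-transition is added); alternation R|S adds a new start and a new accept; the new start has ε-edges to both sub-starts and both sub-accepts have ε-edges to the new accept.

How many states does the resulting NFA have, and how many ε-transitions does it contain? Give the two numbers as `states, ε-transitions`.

By structural recursion:
Each of the 5 symbol leaves contributes 2 states and 0 ε-transitions.
  d ∪ b = 6 states, 4 ε-transitions
  (d ∪ b)baa = 9 states, 4 ε-transitions

9, 4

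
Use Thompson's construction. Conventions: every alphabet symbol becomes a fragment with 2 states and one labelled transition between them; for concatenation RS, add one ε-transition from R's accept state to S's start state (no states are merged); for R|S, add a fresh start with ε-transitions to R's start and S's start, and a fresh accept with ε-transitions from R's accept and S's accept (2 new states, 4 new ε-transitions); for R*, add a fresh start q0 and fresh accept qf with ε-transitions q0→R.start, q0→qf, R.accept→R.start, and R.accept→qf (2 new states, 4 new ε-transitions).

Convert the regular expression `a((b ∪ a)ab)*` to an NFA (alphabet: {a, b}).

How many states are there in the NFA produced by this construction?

By structural recursion:
Each of the 5 symbol leaves contributes a 2-state fragment.
  b ∪ a — 6 states
  (b ∪ a)ab — 10 states
  ((b ∪ a)ab)* — 12 states
  a((b ∪ a)ab)* — 14 states

14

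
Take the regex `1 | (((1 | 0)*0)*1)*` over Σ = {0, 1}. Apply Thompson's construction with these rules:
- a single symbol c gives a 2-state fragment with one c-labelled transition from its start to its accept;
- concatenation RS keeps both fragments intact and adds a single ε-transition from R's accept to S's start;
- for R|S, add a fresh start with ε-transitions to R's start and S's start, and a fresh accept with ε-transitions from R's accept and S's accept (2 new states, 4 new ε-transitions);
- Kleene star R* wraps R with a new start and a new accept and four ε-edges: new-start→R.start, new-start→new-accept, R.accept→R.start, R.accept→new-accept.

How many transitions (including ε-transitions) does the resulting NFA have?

Recursing over subexpressions:
Each of the 5 symbol leaves contributes 1 transition (1 symbol, 0 ε).
  1 | 0 — 6 transitions (2 symbol, 4 ε)
  (1 | 0)* — 10 transitions (2 symbol, 8 ε)
  (1 | 0)*0 — 12 transitions (3 symbol, 9 ε)
  ((1 | 0)*0)* — 16 transitions (3 symbol, 13 ε)
  ((1 | 0)*0)*1 — 18 transitions (4 symbol, 14 ε)
  (((1 | 0)*0)*1)* — 22 transitions (4 symbol, 18 ε)
  1 | (((1 | 0)*0)*1)* — 27 transitions (5 symbol, 22 ε)

27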